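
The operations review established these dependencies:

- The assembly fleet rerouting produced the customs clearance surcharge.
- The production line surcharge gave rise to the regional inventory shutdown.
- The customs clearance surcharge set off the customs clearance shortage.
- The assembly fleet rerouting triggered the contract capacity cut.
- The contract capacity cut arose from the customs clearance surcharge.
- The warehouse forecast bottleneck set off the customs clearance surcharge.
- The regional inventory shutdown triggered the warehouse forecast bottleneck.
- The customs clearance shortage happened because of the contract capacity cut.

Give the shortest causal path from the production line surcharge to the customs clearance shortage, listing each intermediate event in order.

the production line surcharge → the regional inventory shutdown → the warehouse forecast bottleneck → the customs clearance surcharge → the customs clearance shortage

the production line surcharge → the regional inventory shutdown
the regional inventory shutdown → the warehouse forecast bottleneck
the warehouse forecast bottleneck → the customs clearance surcharge
the customs clearance surcharge → the customs clearance shortage
Length: 4 steps.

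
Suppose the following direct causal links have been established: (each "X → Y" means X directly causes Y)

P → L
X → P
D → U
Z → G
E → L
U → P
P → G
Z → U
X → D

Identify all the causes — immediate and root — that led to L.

D, E, P, U, X, Z

Immediate causes of L: P, E.
Further upstream: X, Z, D, U.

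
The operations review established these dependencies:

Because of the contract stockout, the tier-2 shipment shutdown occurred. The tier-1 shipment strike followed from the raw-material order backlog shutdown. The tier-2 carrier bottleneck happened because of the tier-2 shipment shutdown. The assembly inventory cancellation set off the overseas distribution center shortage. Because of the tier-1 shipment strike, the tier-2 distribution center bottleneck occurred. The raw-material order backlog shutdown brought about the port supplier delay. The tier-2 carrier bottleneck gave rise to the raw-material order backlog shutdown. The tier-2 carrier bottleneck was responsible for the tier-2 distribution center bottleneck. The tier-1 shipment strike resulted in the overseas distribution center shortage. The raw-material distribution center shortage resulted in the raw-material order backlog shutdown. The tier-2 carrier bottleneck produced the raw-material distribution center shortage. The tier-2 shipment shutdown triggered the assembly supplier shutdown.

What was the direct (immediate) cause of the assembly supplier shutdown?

Upstream contributors include the contract stockout, but only the tier-2 shipment shutdown feeds directly into the assembly supplier shutdown.

the tier-2 shipment shutdown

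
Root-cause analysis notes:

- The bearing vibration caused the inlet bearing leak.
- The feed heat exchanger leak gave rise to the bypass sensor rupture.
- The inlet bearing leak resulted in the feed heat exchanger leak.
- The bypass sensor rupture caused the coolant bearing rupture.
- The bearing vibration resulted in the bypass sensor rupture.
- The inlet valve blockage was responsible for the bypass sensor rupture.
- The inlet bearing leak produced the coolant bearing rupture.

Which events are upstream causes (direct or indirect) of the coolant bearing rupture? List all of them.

the bearing vibration, the bypass sensor rupture, the feed heat exchanger leak, the inlet bearing leak, the inlet valve blockage

Immediate causes of the coolant bearing rupture: the inlet bearing leak, the bypass sensor rupture.
Further upstream: the bearing vibration, the feed heat exchanger leak, the inlet valve blockage.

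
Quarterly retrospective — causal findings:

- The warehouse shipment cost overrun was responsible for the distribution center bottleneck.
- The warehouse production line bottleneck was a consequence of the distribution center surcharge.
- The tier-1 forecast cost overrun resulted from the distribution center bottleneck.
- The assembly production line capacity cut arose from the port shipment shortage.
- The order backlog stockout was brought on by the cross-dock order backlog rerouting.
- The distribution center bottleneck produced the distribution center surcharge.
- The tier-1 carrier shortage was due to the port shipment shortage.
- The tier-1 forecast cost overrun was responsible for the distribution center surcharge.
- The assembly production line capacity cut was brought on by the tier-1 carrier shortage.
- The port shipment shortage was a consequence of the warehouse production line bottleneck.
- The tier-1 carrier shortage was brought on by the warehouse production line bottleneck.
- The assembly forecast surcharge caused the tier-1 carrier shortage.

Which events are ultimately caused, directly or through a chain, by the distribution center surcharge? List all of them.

the assembly production line capacity cut, the port shipment shortage, the tier-1 carrier shortage, the warehouse production line bottleneck

Direct effects: the warehouse production line bottleneck.
2 steps out: the port shipment shortage, the tier-1 carrier shortage.
3 steps out: the assembly production line capacity cut.
Not reachable from it: the cross-dock order backlog rerouting, the order backlog stockout, the warehouse shipment cost overrun, the distribution center bottleneck, the assembly forecast surcharge, the tier-1 forecast cost overrun.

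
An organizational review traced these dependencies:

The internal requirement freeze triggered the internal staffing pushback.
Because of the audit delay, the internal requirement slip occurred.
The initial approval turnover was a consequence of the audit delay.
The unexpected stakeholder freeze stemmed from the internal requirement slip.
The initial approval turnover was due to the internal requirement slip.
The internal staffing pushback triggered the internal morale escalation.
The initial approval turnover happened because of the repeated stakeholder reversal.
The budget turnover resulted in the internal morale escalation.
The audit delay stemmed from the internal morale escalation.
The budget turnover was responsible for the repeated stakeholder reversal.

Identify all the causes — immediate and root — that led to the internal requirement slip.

the audit delay, the budget turnover, the internal morale escalation, the internal requirement freeze, the internal staffing pushback

Immediate cause of the internal requirement slip: the audit delay.
Further upstream: the budget turnover, the internal requirement freeze, the internal staffing pushback, the internal morale escalation.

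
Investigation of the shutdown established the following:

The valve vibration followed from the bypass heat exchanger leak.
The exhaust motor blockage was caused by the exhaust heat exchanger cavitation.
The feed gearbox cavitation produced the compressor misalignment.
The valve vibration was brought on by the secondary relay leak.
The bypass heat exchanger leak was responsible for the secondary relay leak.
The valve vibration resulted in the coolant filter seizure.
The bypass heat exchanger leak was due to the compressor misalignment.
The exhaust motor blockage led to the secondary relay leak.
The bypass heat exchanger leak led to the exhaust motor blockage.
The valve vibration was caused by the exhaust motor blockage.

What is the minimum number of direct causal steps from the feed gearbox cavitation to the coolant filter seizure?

Shortest chain: the feed gearbox cavitation → the compressor misalignment → the bypass heat exchanger leak → the valve vibration → the coolant filter seizure.

4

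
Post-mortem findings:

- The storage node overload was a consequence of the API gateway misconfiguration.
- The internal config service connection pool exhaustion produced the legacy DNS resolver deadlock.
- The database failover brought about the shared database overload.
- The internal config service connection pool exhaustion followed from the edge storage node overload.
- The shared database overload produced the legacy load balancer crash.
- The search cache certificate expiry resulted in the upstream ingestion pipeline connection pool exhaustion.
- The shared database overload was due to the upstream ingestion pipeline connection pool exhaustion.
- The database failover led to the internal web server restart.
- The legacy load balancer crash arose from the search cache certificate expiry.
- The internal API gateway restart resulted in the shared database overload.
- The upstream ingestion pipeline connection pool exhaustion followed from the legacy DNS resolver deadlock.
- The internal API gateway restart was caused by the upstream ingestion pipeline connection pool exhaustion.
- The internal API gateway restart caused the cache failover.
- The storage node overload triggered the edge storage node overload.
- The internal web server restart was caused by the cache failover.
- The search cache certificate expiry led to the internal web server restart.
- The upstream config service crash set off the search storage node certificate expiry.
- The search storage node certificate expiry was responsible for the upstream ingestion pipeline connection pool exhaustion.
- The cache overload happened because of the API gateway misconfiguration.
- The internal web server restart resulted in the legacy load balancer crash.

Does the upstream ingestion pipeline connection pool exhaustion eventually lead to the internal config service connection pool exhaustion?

No

The upstream ingestion pipeline connection pool exhaustion leads to the internal API gateway restart, the cache failover, the internal web server restart, the shared database overload, the legacy load balancer crash; the internal config service connection pool exhaustion is not among them.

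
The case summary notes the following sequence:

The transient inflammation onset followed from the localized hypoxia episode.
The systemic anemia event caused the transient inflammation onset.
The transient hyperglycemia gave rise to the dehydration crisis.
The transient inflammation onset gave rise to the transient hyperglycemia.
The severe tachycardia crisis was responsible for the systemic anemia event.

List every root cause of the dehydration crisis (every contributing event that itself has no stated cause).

the localized hypoxia episode, the severe tachycardia crisis

Tracing upstream from the dehydration crisis: the dehydration crisis ← the transient hyperglycemia ← the transient inflammation onset ← the systemic anemia event ← the severe tachycardia crisis.
A separate upstream branch: the dehydration crisis ← the transient hyperglycemia ← the transient inflammation onset ← the localized hypoxia episode.
Each of those chain origins has no stated cause.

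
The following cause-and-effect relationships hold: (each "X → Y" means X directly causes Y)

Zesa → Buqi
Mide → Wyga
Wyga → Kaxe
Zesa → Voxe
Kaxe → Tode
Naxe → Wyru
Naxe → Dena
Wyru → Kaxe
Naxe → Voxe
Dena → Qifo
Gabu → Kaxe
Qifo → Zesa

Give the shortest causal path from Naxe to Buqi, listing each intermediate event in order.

Naxe → Dena → Qifo → Zesa → Buqi

Naxe → Dena
Dena → Qifo
Qifo → Zesa
Zesa → Buqi
Length: 4 steps.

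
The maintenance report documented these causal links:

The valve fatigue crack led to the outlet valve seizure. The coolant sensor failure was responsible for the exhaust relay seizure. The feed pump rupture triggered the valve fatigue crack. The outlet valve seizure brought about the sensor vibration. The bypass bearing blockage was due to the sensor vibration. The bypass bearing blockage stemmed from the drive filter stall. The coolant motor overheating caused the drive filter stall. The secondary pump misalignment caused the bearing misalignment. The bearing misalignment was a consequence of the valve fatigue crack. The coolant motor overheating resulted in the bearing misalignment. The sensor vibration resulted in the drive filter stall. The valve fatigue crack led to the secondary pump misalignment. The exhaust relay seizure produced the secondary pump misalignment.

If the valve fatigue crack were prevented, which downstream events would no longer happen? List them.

the outlet valve seizure, the sensor vibration

Downstream of the valve fatigue crack: the outlet valve seizure, the sensor vibration, the drive filter stall, the secondary pump misalignment, the bypass bearing blockage, the bearing misalignment.
Of those, still caused via another path: the drive filter stall, the secondary pump misalignment, the bypass bearing blockage, the bearing misalignment.
The remainder have no surviving cause.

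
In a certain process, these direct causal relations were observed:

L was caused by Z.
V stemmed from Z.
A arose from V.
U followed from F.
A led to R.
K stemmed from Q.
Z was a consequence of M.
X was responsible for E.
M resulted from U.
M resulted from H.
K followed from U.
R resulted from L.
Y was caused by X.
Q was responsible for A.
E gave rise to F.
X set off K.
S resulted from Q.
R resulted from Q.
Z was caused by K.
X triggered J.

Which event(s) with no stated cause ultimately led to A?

H, Q, X

Tracing upstream from A: A ← V ← Z ← K ← X.
A separate upstream branch: A ← V ← Z ← M ← H.
A separate upstream branch: A ← Q.
Each of those chain origins has no stated cause.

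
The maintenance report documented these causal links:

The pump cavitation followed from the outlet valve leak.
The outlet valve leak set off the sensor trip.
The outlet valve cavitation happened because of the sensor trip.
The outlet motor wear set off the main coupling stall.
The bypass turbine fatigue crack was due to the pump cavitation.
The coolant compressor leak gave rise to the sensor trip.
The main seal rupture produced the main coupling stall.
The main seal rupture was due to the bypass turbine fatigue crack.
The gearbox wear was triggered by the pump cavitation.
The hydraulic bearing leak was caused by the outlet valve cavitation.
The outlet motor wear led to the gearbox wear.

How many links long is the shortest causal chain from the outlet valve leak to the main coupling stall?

Shortest chain: the outlet valve leak → the pump cavitation → the bypass turbine fatigue crack → the main seal rupture → the main coupling stall.

4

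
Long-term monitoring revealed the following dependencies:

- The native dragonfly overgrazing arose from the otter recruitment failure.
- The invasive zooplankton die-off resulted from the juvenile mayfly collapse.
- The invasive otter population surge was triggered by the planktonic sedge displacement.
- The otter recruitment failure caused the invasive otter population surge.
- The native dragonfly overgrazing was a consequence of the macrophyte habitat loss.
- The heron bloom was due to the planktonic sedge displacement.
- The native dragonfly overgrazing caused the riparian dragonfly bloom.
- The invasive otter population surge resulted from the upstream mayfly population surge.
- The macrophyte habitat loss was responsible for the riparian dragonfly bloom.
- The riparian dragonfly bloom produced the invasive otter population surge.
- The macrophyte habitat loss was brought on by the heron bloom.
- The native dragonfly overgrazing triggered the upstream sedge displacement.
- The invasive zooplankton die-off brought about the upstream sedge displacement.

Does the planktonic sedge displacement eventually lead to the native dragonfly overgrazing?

Yes

There is a causal chain: the planktonic sedge displacement → the heron bloom → the macrophyte habitat loss → the native dragonfly overgrazing.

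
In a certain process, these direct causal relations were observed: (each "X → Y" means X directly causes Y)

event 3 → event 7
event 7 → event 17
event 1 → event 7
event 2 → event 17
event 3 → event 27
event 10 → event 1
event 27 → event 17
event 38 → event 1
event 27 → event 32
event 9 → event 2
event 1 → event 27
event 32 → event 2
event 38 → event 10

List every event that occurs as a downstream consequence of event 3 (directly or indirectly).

event 17, event 2, event 27, event 32, event 7

Direct effects: event 27, event 7.
2 steps out: event 32, event 17.
3 steps out: event 2.
Not reachable from it: event 38, event 10, event 1, event 9.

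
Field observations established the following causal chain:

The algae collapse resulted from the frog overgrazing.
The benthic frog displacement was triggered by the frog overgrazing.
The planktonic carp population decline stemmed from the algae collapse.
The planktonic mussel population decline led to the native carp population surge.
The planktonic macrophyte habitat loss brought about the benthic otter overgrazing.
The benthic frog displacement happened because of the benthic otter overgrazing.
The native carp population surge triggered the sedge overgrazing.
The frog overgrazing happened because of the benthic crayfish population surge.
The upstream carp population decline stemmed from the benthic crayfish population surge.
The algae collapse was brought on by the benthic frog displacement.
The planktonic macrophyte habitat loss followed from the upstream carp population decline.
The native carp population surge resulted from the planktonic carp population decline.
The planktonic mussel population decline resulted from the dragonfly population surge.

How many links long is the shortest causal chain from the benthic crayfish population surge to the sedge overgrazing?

5

Shortest chain: the benthic crayfish population surge → the frog overgrazing → the algae collapse → the planktonic carp population decline → the native carp population surge → the sedge overgrazing.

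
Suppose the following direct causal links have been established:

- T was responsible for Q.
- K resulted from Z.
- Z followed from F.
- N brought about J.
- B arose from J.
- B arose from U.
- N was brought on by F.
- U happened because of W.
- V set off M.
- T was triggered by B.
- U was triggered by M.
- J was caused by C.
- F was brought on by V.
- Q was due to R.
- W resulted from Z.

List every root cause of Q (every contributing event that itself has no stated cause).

C, R, V

Tracing upstream from Q: Q ← T ← B ← U ← M ← V.
A separate upstream branch: Q ← T ← B ← J ← C.
A separate upstream branch: Q ← R.
Each of those chain origins has no stated cause.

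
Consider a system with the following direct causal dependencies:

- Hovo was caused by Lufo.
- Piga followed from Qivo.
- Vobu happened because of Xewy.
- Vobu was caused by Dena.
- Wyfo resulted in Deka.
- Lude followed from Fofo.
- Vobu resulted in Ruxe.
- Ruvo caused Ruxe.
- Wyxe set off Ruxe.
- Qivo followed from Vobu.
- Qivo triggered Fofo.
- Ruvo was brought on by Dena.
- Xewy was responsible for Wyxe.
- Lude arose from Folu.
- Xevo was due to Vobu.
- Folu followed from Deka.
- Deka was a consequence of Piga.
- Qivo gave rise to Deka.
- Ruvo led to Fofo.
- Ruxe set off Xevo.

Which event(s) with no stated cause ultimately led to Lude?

Dena, Wyfo, Xewy

Tracing upstream from Lude: Lude ← Fofo ← Ruvo ← Dena.
A separate upstream branch: Lude ← Fofo ← Qivo ← Vobu ← Xewy.
A separate upstream branch: Lude ← Folu ← Deka ← Wyfo.
Each of those chain origins has no stated cause.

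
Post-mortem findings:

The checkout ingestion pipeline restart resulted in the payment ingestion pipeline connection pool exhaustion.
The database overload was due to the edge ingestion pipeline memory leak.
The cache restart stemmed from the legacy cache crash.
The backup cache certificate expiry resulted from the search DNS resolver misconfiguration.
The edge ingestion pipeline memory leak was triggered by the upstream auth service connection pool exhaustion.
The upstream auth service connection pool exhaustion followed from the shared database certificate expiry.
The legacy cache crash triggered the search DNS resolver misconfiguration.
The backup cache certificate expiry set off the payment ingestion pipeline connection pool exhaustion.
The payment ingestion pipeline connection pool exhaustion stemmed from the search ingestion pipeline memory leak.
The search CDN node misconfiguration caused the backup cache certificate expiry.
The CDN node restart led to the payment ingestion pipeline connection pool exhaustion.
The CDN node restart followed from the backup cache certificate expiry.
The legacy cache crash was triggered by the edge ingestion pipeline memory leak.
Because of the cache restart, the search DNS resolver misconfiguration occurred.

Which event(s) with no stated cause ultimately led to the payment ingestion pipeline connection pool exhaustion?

the checkout ingestion pipeline restart, the search CDN node misconfiguration, the search ingestion pipeline memory leak, the shared database certificate expiry

Tracing upstream from the payment ingestion pipeline connection pool exhaustion: the payment ingestion pipeline connection pool exhaustion ← the backup cache certificate expiry ← the search DNS resolver misconfiguration ← the legacy cache crash ← the edge ingestion pipeline memory leak ← the upstream auth service connection pool exhaustion ← the shared database certificate expiry.
A separate upstream branch: the payment ingestion pipeline connection pool exhaustion ← the backup cache certificate expiry ← the search CDN node misconfiguration.
A separate upstream branch: the payment ingestion pipeline connection pool exhaustion ← the checkout ingestion pipeline restart.
A separate upstream branch: the payment ingestion pipeline connection pool exhaustion ← the search ingestion pipeline memory leak.
Each of those chain origins has no stated cause.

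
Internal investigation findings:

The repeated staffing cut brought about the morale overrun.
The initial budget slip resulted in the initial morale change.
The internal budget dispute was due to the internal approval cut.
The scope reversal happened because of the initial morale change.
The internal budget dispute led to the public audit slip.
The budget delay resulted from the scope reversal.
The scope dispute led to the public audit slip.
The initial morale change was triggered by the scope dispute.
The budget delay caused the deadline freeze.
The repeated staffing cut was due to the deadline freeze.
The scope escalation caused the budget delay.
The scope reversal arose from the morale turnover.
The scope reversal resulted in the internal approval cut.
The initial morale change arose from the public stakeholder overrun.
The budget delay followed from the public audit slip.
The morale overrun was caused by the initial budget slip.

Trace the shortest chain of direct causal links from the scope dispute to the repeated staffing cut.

the scope dispute → the public audit slip
the public audit slip → the budget delay
the budget delay → the deadline freeze
the deadline freeze → the repeated staffing cut
Length: 4 steps.

the scope dispute → the public audit slip → the budget delay → the deadline freeze → the repeated staffing cut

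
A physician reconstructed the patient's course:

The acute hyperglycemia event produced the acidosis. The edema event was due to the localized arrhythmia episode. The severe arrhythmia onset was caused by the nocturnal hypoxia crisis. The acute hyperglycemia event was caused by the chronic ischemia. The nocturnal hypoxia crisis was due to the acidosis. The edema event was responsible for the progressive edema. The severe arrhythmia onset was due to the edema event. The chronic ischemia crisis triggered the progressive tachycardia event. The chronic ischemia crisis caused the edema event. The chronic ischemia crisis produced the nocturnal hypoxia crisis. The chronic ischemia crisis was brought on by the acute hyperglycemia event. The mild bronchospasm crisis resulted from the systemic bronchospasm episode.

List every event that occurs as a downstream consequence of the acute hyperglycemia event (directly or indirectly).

the acidosis, the chronic ischemia crisis, the edema event, the nocturnal hypoxia crisis, the progressive edema, the progressive tachycardia event, the severe arrhythmia onset

Direct effects: the acidosis, the chronic ischemia crisis.
2 steps out: the edema event, the nocturnal hypoxia crisis, the progressive tachycardia event.
3 steps out: the severe arrhythmia onset, the progressive edema.
Not reachable from it: the chronic ischemia, the systemic bronchospasm episode, the localized arrhythmia episode, the mild bronchospasm crisis.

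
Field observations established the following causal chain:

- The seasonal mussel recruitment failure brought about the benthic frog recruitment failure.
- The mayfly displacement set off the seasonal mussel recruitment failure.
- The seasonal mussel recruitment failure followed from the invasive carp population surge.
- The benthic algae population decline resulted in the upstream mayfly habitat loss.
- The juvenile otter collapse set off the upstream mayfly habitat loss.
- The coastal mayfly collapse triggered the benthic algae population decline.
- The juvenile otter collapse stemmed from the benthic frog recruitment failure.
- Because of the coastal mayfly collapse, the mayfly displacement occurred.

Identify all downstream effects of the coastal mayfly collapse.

Direct effects: the mayfly displacement, the benthic algae population decline.
2 steps out: the seasonal mussel recruitment failure, the upstream mayfly habitat loss.
3 steps out: the benthic frog recruitment failure.
4 steps out: the juvenile otter collapse.
Not reachable from it: the invasive carp population surge.

the benthic algae population decline, the benthic frog recruitment failure, the juvenile otter collapse, the mayfly displacement, the seasonal mussel recruitment failure, the upstream mayfly habitat loss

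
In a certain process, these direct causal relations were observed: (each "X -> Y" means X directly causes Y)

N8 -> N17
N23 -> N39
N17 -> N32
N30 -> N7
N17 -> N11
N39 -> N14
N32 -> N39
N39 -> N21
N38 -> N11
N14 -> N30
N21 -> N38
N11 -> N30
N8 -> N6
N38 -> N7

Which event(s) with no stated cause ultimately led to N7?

N23, N8

Tracing upstream from N7: N7 ← N30 ← N11 ← N17 ← N8.
A separate upstream branch: N7 ← N38 ← N21 ← N39 ← N23.
Each of those chain origins has no stated cause.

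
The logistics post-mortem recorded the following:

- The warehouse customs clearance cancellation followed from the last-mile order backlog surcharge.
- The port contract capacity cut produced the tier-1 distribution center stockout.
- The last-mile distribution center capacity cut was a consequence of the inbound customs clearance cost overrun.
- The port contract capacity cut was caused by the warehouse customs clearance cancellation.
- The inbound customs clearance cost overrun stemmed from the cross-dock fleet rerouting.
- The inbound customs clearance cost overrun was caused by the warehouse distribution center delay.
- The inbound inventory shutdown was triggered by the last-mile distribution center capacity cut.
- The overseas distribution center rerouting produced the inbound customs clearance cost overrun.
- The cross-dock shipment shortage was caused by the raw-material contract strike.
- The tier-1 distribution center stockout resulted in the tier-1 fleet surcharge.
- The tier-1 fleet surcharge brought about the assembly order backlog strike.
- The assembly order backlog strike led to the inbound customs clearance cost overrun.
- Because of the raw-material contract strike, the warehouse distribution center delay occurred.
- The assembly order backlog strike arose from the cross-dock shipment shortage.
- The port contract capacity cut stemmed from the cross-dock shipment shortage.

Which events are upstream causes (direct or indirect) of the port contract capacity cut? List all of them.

Immediate causes of the port contract capacity cut: the cross-dock shipment shortage, the warehouse customs clearance cancellation.
Further upstream: the raw-material contract strike, the last-mile order backlog surcharge.

the cross-dock shipment shortage, the last-mile order backlog surcharge, the raw-material contract strike, the warehouse customs clearance cancellation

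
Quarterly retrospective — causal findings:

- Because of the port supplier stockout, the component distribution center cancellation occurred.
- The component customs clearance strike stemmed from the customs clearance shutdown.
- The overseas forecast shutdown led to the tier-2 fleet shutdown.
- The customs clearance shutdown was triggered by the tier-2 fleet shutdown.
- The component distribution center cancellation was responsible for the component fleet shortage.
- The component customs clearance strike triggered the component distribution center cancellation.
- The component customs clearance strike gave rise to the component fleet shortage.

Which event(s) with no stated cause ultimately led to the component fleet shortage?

Tracing upstream from the component fleet shortage: the component fleet shortage ← the component customs clearance strike ← the customs clearance shutdown ← the tier-2 fleet shutdown ← the overseas forecast shutdown.
A separate upstream branch: the component fleet shortage ← the component distribution center cancellation ← the port supplier stockout.
Each of those chain origins has no stated cause.

the overseas forecast shutdown, the port supplier stockout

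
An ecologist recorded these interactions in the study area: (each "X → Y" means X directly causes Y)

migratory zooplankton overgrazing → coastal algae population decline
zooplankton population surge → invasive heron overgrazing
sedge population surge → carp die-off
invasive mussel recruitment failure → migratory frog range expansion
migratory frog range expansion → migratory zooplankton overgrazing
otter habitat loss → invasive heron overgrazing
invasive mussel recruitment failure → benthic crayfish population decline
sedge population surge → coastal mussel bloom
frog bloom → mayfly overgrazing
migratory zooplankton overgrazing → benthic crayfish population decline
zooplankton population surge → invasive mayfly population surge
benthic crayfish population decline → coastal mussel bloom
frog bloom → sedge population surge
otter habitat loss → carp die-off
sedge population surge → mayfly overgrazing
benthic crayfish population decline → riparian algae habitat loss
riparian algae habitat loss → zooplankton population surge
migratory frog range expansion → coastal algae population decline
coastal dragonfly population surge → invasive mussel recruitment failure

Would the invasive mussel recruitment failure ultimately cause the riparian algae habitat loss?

There is a causal chain: the invasive mussel recruitment failure → the benthic crayfish population decline → the riparian algae habitat loss.

Yes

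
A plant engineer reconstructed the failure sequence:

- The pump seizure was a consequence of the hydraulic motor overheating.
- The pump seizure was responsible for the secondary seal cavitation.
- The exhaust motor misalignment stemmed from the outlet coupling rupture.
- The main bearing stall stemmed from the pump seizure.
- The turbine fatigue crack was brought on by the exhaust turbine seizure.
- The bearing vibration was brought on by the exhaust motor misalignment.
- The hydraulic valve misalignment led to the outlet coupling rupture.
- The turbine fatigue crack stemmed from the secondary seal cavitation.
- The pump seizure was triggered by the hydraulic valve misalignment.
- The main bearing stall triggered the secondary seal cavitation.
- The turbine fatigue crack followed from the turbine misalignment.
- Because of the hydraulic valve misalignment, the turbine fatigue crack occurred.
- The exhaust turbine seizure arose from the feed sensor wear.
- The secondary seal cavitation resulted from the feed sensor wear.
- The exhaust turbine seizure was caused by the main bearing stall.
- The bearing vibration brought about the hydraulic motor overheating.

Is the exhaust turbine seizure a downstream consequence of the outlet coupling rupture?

There is a causal chain: the outlet coupling rupture → the exhaust motor misalignment → the bearing vibration → the hydraulic motor overheating → the pump seizure → the main bearing stall → the exhaust turbine seizure.

Yes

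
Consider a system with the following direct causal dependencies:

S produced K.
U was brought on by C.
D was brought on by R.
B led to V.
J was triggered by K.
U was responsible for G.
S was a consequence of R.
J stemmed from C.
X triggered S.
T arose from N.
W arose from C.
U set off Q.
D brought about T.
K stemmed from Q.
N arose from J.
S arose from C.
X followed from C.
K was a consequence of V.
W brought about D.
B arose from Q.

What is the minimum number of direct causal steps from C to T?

3

Shortest chain: C → W → D → T.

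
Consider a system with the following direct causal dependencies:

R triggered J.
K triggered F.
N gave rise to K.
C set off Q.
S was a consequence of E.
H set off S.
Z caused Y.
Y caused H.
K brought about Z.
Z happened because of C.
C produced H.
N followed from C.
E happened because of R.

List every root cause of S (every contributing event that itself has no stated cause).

Tracing upstream from S: S ← H ← C.
A separate upstream branch: S ← E ← R.
Each of those chain origins has no stated cause.

C, R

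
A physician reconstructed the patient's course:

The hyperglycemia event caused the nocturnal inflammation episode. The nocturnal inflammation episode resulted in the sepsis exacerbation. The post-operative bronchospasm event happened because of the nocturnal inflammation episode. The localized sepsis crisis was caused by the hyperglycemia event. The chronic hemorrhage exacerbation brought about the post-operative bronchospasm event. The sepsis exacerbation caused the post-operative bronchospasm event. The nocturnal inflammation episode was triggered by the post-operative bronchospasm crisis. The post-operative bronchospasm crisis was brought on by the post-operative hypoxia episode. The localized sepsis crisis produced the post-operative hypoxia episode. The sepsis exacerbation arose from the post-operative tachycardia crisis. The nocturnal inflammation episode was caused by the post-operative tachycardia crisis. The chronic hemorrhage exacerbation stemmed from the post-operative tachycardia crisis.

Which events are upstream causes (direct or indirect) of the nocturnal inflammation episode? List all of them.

the hyperglycemia event, the localized sepsis crisis, the post-operative bronchospasm crisis, the post-operative hypoxia episode, the post-operative tachycardia crisis

Immediate causes of the nocturnal inflammation episode: the hyperglycemia event, the post-operative bronchospasm crisis, the post-operative tachycardia crisis.
Further upstream: the localized sepsis crisis, the post-operative hypoxia episode.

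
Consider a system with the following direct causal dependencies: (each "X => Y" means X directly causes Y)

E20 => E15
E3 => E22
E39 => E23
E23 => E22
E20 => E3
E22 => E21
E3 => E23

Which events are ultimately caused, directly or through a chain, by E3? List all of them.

E21, E22, E23

Direct effects: E23, E22.
2 steps out: E21.
Not reachable from it: E20, E15, E39.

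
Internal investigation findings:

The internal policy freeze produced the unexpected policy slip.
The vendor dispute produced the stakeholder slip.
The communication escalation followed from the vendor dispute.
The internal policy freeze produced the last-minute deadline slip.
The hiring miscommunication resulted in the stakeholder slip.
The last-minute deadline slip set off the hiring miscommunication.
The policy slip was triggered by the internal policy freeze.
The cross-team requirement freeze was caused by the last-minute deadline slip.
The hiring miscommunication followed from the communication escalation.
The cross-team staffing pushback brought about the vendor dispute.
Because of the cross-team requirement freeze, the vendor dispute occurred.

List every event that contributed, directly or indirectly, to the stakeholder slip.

Immediate causes of the stakeholder slip: the vendor dispute, the hiring miscommunication.
Further upstream: the internal policy freeze, the last-minute deadline slip, the cross-team requirement freeze, the communication escalation, the cross-team staffing pushback.

the communication escalation, the cross-team requirement freeze, the cross-team staffing pushback, the hiring miscommunication, the internal policy freeze, the last-minute deadline slip, the vendor dispute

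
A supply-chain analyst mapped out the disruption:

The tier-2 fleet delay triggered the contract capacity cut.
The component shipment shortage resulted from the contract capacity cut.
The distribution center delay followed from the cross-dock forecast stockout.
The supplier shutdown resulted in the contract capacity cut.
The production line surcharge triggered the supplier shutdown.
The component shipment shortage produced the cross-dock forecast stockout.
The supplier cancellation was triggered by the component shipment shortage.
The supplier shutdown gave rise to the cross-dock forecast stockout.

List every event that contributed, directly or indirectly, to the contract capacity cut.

Immediate causes of the contract capacity cut: the supplier shutdown, the tier-2 fleet delay.
Further upstream: the production line surcharge.

the production line surcharge, the supplier shutdown, the tier-2 fleet delay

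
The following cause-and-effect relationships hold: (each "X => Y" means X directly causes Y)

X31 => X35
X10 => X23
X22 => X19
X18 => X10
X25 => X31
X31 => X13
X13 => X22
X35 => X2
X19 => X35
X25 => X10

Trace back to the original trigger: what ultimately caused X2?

Tracing upstream from X2: X2 ← X35 ← X31 ← X25.
X25 has no stated cause, so it is the root.

X25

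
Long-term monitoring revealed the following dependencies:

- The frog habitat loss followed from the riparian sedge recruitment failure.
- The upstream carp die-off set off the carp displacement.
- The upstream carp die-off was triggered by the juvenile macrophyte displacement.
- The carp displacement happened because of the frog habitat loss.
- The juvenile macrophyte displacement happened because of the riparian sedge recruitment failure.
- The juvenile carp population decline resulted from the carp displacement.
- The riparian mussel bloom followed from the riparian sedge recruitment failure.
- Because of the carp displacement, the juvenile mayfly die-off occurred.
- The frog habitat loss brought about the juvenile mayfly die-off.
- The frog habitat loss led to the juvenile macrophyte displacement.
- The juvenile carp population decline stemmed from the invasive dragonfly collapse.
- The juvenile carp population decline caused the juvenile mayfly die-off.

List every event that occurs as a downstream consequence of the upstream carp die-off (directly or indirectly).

Direct effects: the carp displacement.
2 steps out: the juvenile carp population decline, the juvenile mayfly die-off.
Not reachable from it: the riparian sedge recruitment failure, the riparian mussel bloom, the frog habitat loss, the invasive dragonfly collapse, the juvenile macrophyte displacement.

the carp displacement, the juvenile carp population decline, the juvenile mayfly die-off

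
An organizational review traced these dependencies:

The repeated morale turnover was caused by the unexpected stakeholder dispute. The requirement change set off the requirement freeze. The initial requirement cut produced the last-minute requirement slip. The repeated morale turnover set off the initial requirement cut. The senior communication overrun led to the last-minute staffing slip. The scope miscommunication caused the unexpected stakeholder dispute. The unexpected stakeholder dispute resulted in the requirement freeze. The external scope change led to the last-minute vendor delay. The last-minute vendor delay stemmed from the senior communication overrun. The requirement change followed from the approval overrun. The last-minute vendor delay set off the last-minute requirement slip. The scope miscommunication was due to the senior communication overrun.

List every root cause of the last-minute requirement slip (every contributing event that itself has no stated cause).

Tracing upstream from the last-minute requirement slip: the last-minute requirement slip ← the last-minute vendor delay ← the senior communication overrun.
A separate upstream branch: the last-minute requirement slip ← the last-minute vendor delay ← the external scope change.
Each of those chain origins has no stated cause.

the external scope change, the senior communication overrun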